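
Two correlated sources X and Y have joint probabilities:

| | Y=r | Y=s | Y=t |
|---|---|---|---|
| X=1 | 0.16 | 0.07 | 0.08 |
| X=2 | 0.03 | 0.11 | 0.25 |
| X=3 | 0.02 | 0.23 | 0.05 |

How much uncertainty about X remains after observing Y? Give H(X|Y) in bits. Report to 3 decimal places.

1.271 bits

Marginals: p(X) = (0.3100, 0.3900, 0.3000), p(Y) = (0.2100, 0.4100, 0.3800).
H(X|Y) = Σ p(Y) · H(X|Y=·).
  Y=r: p=0.2100, H(X|Y=r) = 1.0230
  Y=s: p=0.4100, H(X|Y=s) = 1.4125
  Y=t: p=0.3800, H(X|Y=t) = 1.2557
Weighted sum = 1.271 bits.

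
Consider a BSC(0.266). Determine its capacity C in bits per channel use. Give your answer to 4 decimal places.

0.1643 bits

Binary symmetric channel: C = 1 − h₂(ε) where h₂ is the binary entropy function.
h₂(0.266) = −0.266·log₂0.266 − 0.734·log₂0.734 = 0.8357.
C = 1 − 0.8357 = 0.1643 bits per channel use.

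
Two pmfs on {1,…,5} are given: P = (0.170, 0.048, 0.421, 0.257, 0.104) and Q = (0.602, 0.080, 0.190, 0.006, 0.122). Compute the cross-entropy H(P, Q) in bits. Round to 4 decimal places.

H(P,Q) = −Σ p·log₂ q.
  −0.170·log₂(0.602) = 0.12447
  −0.048·log₂(0.080) = 0.17491
  −0.421·log₂(0.190) = 1.00869
  −0.257·log₂(0.006) = 1.89687
  −0.104·log₂(0.122) = 0.31564
H(P,Q) = 3.5206 bits.

3.5206 bits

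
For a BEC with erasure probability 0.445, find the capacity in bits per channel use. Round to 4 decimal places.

0.5550 bits

Binary erasure channel: capacity C = 1 − ε.
C = 1 − 0.445 = 0.5550 bits per channel use.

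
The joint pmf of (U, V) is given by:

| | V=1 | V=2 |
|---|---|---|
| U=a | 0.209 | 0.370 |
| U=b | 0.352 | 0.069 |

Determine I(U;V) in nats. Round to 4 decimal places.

0.1192 nats

Marginals: p(U) = (0.5790, 0.4210), p(V) = (0.5610, 0.4390).
I(U;V) = Σ p(x,y)·ln[p(x,y)/(p(x)p(y))].
  (a,1): 0.209·ln(0.6434) = -0.09216
  (a,2): 0.370·ln(1.4557) = 0.13892
  (b,1): 0.352·ln(1.4904) = 0.14046
  (b,2): 0.069·ln(0.3733) = -0.06798
Sum = 0.1192 nats.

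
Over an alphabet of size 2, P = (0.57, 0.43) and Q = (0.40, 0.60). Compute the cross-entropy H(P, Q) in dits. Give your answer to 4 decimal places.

H(P,Q) = −Σ p·log₁₀ q.
  −0.57·log₁₀(0.40) = 0.22683
  −0.43·log₁₀(0.60) = 0.09539
H(P,Q) = 0.3222 dits.

0.3222 dits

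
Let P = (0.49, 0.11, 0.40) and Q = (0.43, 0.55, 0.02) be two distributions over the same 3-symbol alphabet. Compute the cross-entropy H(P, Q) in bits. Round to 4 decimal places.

H(P,Q) = −Σ p·log₂ q.
  −0.49·log₂(0.43) = 0.59662
  −0.11·log₂(0.55) = 0.09487
  −0.40·log₂(0.02) = 2.25754
H(P,Q) = 2.9490 bits.

2.9490 bits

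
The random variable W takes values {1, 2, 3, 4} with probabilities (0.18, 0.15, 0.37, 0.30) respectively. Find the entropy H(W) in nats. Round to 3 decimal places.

H(W) = −Σ p·ln p.
  −(0.18)·ln(0.18) = 0.3087
  −(0.15)·ln(0.15) = 0.2846
  −(0.37)·ln(0.37) = 0.3679
  −(0.30)·ln(0.30) = 0.3612
Sum: 0.3087 + 0.2846 + 0.3679 + 0.3612 = 1.322 nats.

1.322 nats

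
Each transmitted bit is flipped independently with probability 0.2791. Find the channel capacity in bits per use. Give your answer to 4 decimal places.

Binary symmetric channel: C = 1 − h₂(ε) where h₂ is the binary entropy function.
h₂(0.2791) = −0.2791·log₂0.2791 − 0.7209·log₂0.7209 = 0.8542.
C = 1 − 0.8542 = 0.1458 bits per channel use.

0.1458 bits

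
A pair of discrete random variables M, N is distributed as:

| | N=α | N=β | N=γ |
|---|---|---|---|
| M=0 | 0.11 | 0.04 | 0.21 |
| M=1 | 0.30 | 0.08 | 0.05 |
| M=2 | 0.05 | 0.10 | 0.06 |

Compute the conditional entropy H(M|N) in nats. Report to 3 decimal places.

0.906 nats

Marginals: p(M) = (0.3600, 0.4300, 0.2100), p(N) = (0.4600, 0.2200, 0.3200).
H(M|N) = Σ p(N) · H(M|N=·).
  N=α: p=0.4600, H(M|N=α) = 0.8621
  N=β: p=0.2200, H(M|N=β) = 1.0362
  N=γ: p=0.3200, H(M|N=γ) = 0.8803
Weighted sum = 0.906 nats.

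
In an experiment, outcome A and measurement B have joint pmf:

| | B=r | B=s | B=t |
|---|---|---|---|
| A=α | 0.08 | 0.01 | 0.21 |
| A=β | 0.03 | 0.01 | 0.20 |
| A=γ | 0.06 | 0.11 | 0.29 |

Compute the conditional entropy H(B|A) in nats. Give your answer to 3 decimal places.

0.759 nats

Chain rule: H(B|A) = H(A,B) − H(A).
Marginals: p(A) = (0.3000, 0.2400, 0.4600), p(B) = (0.1700, 0.1300, 0.7000).
H(A,B) = 1.8196 nats; H(A) = 1.0609 nats.
H(B|A) = 1.8196 − 1.0609 = 0.759 nats.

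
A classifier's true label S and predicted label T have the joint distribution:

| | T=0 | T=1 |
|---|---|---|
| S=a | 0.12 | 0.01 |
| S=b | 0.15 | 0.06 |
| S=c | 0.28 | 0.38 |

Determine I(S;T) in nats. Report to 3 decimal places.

0.077 nats

Marginals: p(S) = (0.1300, 0.2100, 0.6600), p(T) = (0.5500, 0.4500).
I(S;T) = H(S) + H(T) − H(S,T).
H(S) = 0.8672, H(T) = 0.6881, H(S,T) = 1.4780.
I(S;T) = 0.8672 + 0.6881 − 1.4780 = 0.077 nats.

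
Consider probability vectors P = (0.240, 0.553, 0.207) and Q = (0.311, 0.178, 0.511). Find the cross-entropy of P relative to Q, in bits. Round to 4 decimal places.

H(P,Q) = −Σ p·log₂ q.
  −0.240·log₂(0.311) = 0.40440
  −0.553·log₂(0.178) = 1.37700
  −0.207·log₂(0.511) = 0.20050
H(P,Q) = 1.9819 bits.

1.9819 bits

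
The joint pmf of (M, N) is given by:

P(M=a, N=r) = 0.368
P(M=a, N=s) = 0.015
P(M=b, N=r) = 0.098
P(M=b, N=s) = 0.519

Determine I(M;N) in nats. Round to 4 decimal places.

Marginals: p(M) = (0.3830, 0.6170), p(N) = (0.4660, 0.5340).
I(M;N) = Σ p(x,y)·ln[p(x,y)/(p(x)p(y))].
  (a,r): 0.368·ln(2.0619) = 0.26629
  (a,s): 0.015·ln(0.0733) = -0.03919
  (b,r): 0.098·ln(0.3408) = -0.10548
  (b,s): 0.519·ln(1.5752) = 0.23583
Sum = 0.3575 nats.

0.3575 nats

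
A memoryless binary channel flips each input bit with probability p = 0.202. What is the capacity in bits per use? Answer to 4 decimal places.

0.2741 bits

Binary symmetric channel: C = 1 − h₂(ε) where h₂ is the binary entropy function.
h₂(0.202) = −0.202·log₂0.202 − 0.798·log₂0.798 = 0.7259.
C = 1 − 0.7259 = 0.2741 bits per channel use.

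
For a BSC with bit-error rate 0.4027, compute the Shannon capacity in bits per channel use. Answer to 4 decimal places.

Binary symmetric channel: C = 1 − h₂(ε) where h₂ is the binary entropy function.
h₂(0.4027) = −0.4027·log₂0.4027 − 0.5973·log₂0.5973 = 0.9725.
C = 1 − 0.9725 = 0.0275 bits per channel use.

0.0275 bits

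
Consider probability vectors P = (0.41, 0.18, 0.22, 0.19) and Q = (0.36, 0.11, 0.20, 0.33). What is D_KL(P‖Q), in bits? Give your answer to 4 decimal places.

0.0837 bits

D(P‖Q) = Σ p·log₂(p/q).
  0.41·log₂(0.41/0.36) = 0.07693
  0.18·log₂(0.18/0.11) = 0.12789
  0.22·log₂(0.22/0.20) = 0.03025
  0.19·log₂(0.19/0.33) = -0.15133
D(P‖Q) = 0.0837 bits.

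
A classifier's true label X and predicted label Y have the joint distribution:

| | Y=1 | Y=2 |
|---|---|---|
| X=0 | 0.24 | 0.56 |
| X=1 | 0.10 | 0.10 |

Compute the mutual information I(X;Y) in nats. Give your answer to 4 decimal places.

0.0137 nats

Marginals: p(X) = (0.8000, 0.2000), p(Y) = (0.3400, 0.6600).
I(X;Y) = Σ p(x,y)·ln[p(x,y)/(p(x)p(y))].
  (0,1): 0.24·ln(0.8824) = -0.03004
  (0,2): 0.56·ln(1.0606) = 0.03295
  (1,1): 0.10·ln(1.4706) = 0.03857
  (1,2): 0.10·ln(0.7576) = -0.02776
Sum = 0.0137 nats.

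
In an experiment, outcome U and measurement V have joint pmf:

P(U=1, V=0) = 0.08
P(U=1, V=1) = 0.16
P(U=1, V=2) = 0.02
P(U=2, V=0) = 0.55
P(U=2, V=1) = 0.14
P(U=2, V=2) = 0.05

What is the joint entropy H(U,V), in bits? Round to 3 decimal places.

H(U,V) = −Σ p(x,y)·log₂ p(x,y) over all 6 cells.
  cell (1,0): −0.08·log₂0.08 = 0.2915
  cell (1,1): −0.16·log₂0.16 = 0.4230
  cell (1,2): −0.02·log₂0.02 = 0.1129
  cell (2,0): −0.55·log₂0.55 = 0.4744
  cell (2,1): −0.14·log₂0.14 = 0.3971
  cell (2,2): −0.05·log₂0.05 = 0.2161
Sum = 1.915 bits.

1.915 bits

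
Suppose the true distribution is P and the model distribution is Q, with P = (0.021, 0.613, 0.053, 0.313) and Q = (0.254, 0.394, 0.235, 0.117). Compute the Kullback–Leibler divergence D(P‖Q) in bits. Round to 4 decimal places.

D(P‖Q) = Σ p·log₂(p/q).
  0.021·log₂(0.021/0.254) = -0.07552
  0.613·log₂(0.613/0.394) = 0.39090
  0.053·log₂(0.053/0.235) = -0.11388
  0.313·log₂(0.313/0.117) = 0.44435
D(P‖Q) = 0.6459 bits.

0.6459 bits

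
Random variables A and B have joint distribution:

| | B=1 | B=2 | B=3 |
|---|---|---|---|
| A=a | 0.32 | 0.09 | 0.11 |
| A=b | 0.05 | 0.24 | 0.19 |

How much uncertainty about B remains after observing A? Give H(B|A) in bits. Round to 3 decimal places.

1.356 bits

Chain rule: H(B|A) = H(A,B) − H(A).
Marginals: p(A) = (0.5200, 0.4800), p(B) = (0.3700, 0.3300, 0.3000).
H(A,B) = 2.3544 bits; H(A) = 0.9988 bits.
H(B|A) = 2.3544 − 0.9988 = 1.356 bits.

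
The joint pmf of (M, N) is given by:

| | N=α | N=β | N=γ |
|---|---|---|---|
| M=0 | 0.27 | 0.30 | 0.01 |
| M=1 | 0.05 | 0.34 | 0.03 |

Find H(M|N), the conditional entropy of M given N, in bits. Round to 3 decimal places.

0.871 bits

Marginals: p(M) = (0.5800, 0.4200), p(N) = (0.3200, 0.6400, 0.0400).
H(M|N) = Σ p(N) · H(M|N=·).
  N=α: p=0.3200, H(M|N=α) = 0.6253
  N=β: p=0.6400, H(M|N=β) = 0.9972
  N=γ: p=0.0400, H(M|N=γ) = 0.8113
Weighted sum = 0.871 bits.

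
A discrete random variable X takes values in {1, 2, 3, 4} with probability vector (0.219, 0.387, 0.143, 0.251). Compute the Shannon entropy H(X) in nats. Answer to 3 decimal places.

1.325 nats

H(X) = −Σ p·ln p.
  −(0.219)·ln(0.219) = 0.3326
  −(0.387)·ln(0.387) = 0.3674
  −(0.143)·ln(0.143) = 0.2781
  −(0.251)·ln(0.251) = 0.3470
Sum: 0.3326 + 0.3674 + 0.2781 + 0.3470 = 1.325 nats.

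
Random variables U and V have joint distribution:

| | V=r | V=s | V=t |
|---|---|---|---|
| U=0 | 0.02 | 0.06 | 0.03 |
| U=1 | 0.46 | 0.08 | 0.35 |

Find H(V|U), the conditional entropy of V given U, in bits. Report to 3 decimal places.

Chain rule: H(V|U) = H(U,V) − H(U).
Marginals: p(U) = (0.1100, 0.8900), p(V) = (0.4800, 0.1400, 0.3800).
H(U,V) = 1.8451 bits; H(U) = 0.4999 bits.
H(V|U) = 1.8451 − 0.4999 = 1.345 bits.

1.345 bits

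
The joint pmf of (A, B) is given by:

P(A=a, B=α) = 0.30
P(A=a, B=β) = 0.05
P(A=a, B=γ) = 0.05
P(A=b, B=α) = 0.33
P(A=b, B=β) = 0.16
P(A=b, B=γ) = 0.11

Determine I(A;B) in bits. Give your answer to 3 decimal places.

0.032 bits

Marginals: p(A) = (0.4000, 0.6000), p(B) = (0.6300, 0.2100, 0.1600).
I(A;B) = Σ p(x,y)·log₂[p(x,y)/(p(x)p(y))].
  (a,α): 0.30·log₂(1.1905) = 0.0755
  (a,β): 0.05·log₂(0.5952) = -0.0374
  (a,γ): 0.05·log₂(0.7812) = -0.0178
  (b,α): 0.33·log₂(0.8730) = -0.0647
  (b,β): 0.16·log₂(1.2698) = 0.0551
  (b,γ): 0.11·log₂(1.1458) = 0.0216
Sum = 0.032 bits.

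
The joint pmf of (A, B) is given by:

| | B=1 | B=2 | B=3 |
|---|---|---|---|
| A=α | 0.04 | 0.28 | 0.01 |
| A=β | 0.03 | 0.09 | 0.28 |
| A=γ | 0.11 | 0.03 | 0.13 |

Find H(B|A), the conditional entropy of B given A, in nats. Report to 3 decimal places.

0.737 nats

Chain rule: H(B|A) = H(A,B) − H(A).
Marginals: p(A) = (0.3300, 0.4000, 0.2700), p(B) = (0.1800, 0.4000, 0.4200).
H(A,B) = 1.8228 nats; H(A) = 1.0859 nats.
H(B|A) = 1.8228 − 1.0859 = 0.737 nats.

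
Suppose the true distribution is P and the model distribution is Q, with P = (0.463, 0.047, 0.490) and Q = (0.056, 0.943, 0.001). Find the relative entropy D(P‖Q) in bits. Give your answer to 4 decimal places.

D(P‖Q) = Σ p·log₂(p/q).
  0.463·log₂(0.463/0.056) = 1.41100
  0.047·log₂(0.047/0.943) = -0.20335
  0.490·log₂(0.490/0.001) = 4.37895
D(P‖Q) = 5.5866 bits.

5.5866 bits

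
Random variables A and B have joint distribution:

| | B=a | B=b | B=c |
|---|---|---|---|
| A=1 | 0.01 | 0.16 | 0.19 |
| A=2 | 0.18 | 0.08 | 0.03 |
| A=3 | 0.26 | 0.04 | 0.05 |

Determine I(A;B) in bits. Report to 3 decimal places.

0.381 bits

Marginals: p(A) = (0.3600, 0.2900, 0.3500), p(B) = (0.4500, 0.2800, 0.2700).
I(A;B) = H(A) + H(B) − H(A,B).
H(A) = 1.5786, H(B) = 1.5426, H(A,B) = 2.7404.
I(A;B) = 1.5786 + 1.5426 − 2.7404 = 0.381 bits.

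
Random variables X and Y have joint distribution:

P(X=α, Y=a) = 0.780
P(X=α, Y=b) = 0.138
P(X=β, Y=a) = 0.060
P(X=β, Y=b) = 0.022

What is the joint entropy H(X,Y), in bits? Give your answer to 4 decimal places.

H(X,Y) = −Σ p(x,y)·log₂ p(x,y) over all 4 cells.
  cell (α,a): −0.780·log₂0.780 = 0.27959
  cell (α,b): −0.138·log₂0.138 = 0.39430
  cell (β,a): −0.060·log₂0.060 = 0.24353
  cell (β,b): −0.022·log₂0.022 = 0.12114
Sum = 1.0386 bits.

1.0386 bits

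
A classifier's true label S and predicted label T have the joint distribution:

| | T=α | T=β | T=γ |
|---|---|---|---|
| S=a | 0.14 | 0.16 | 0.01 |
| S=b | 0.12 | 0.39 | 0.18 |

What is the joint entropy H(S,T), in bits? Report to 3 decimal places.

H(S,T) = −Σ p(x,y)·log₂ p(x,y) over all 6 cells.
  cell (a,α): −0.14·log₂0.14 = 0.3971
  cell (a,β): −0.16·log₂0.16 = 0.4230
  cell (a,γ): −0.01·log₂0.01 = 0.0664
  cell (b,α): −0.12·log₂0.12 = 0.3671
  cell (b,β): −0.39·log₂0.39 = 0.5298
  cell (b,γ): −0.18·log₂0.18 = 0.4453
Sum = 2.229 bits.

2.229 bits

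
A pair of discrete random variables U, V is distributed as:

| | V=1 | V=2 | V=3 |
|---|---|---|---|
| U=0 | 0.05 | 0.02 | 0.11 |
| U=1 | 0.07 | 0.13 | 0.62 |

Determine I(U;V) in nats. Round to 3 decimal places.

0.022 nats

Marginals: p(U) = (0.1800, 0.8200), p(V) = (0.1200, 0.1500, 0.7300).
I(U;V) = Σ p(x,y)·ln[p(x,y)/(p(x)p(y))].
  (0,1): 0.05·ln(2.3148) = 0.0420
  (0,2): 0.02·ln(0.7407) = -0.0060
  (0,3): 0.11·ln(0.8371) = -0.0196
  (1,1): 0.07·ln(0.7114) = -0.0238
  (1,2): 0.13·ln(1.0569) = 0.0072
  (1,3): 0.62·ln(1.0358) = 0.0218
Sum = 0.022 nats.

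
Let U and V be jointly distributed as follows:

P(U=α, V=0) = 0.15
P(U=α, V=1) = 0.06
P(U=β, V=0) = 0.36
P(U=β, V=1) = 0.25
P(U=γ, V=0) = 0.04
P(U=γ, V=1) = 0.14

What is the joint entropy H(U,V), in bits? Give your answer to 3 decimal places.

2.268 bits

H(U,V) = −Σ p(x,y)·log₂ p(x,y) over all 6 cells.
  cell (α,0): −0.15·log₂0.15 = 0.4105
  cell (α,1): −0.06·log₂0.06 = 0.2435
  cell (β,0): −0.36·log₂0.36 = 0.5306
  cell (β,1): −0.25·log₂0.25 = 0.5000
  cell (γ,0): −0.04·log₂0.04 = 0.1858
  cell (γ,1): −0.14·log₂0.14 = 0.3971
Sum = 2.268 bits.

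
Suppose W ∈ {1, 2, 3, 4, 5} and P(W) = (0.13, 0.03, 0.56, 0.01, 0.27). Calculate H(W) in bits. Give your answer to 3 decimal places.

1.579 bits

H(W) = −Σ p·log₂ p.
  −(0.13)·log₂(0.13) = 0.3826
  −(0.03)·log₂(0.03) = 0.1518
  −(0.56)·log₂(0.56) = 0.4684
  −(0.01)·log₂(0.01) = 0.0664
  −(0.27)·log₂(0.27) = 0.5100
Sum: 0.3826 + 0.1518 + 0.4684 + 0.0664 + 0.5100 = 1.579 bits.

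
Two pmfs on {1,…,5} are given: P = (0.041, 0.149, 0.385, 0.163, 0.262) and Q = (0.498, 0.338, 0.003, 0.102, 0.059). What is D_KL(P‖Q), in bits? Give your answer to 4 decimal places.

D(P‖Q) = Σ p·log₂(p/q).
  0.041·log₂(0.041/0.498) = -0.14770
  0.149·log₂(0.149/0.338) = -0.17607
  0.385·log₂(0.385/0.003) = 2.69644
  0.163·log₂(0.163/0.102) = 0.11024
  0.262·log₂(0.262/0.059) = 0.56350
D(P‖Q) = 3.0464 bits.

3.0464 bits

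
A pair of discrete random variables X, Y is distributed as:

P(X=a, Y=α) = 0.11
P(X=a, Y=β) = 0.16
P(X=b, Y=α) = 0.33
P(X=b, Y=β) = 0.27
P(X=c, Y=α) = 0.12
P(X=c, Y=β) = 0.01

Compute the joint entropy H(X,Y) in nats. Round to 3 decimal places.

1.556 nats

H(X,Y) = −Σ p(x,y)·ln p(x,y) over all 6 cells.
  cell (a,α): −0.11·ln0.11 = 0.2428
  cell (a,β): −0.16·ln0.16 = 0.2932
  cell (b,α): −0.33·ln0.33 = 0.3659
  cell (b,β): −0.27·ln0.27 = 0.3535
  cell (c,α): −0.12·ln0.12 = 0.2544
  cell (c,β): −0.01·ln0.01 = 0.0461
Sum = 1.556 nats.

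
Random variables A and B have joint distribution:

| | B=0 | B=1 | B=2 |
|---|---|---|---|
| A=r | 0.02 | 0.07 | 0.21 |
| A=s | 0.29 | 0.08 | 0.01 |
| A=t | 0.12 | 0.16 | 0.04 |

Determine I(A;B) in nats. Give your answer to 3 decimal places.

0.294 nats

Marginals: p(A) = (0.3000, 0.3800, 0.3200), p(B) = (0.4300, 0.3100, 0.2600).
I(A;B) = H(A) + H(B) − H(A,B).
H(A) = 1.0935, H(B) = 1.0762, H(A,B) = 1.8756.
I(A;B) = 1.0935 + 1.0762 − 1.8756 = 0.294 nats.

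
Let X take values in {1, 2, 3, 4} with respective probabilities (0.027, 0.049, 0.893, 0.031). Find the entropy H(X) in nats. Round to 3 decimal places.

0.454 nats

H(X) = −Σ p·ln p.
  −(0.027)·ln(0.027) = 0.0975
  −(0.049)·ln(0.049) = 0.1478
  −(0.893)·ln(0.893) = 0.1011
  −(0.031)·ln(0.031) = 0.1077
Sum: 0.0975 + 0.1478 + 0.1011 + 0.1077 = 0.454 nats.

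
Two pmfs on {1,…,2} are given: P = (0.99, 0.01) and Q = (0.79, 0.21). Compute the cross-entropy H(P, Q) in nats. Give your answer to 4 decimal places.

0.2490 nats

H(P,Q) = −Σ p·ln q.
  −0.99·ln(0.79) = 0.23337
  −0.01·ln(0.21) = 0.01561
H(P,Q) = 0.2490 nats.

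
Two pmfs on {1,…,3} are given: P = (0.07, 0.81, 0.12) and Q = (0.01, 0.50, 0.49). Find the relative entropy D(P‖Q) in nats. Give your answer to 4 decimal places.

D(P‖Q) = Σ p·ln(p/q).
  0.07·ln(0.07/0.01) = 0.13621
  0.81·ln(0.81/0.50) = 0.39077
  0.12·ln(0.12/0.49) = -0.16883
D(P‖Q) = 0.3581 nats.

0.3581 nats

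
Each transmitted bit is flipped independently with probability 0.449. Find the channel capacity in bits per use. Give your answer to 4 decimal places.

Binary symmetric channel: C = 1 − h₂(ε) where h₂ is the binary entropy function.
h₂(0.449) = −0.449·log₂0.449 − 0.551·log₂0.551 = 0.9925.
C = 1 − 0.9925 = 0.0075 bits per channel use.

0.0075 bits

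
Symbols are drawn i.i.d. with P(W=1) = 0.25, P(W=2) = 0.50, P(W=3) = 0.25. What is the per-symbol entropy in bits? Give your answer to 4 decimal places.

H(W) = −Σ p·log₂ p.
  −(0.25)·log₂(0.25) = 0.50000
  −(0.50)·log₂(0.50) = 0.50000
  −(0.25)·log₂(0.25) = 0.50000
Sum: 0.50000 + 0.50000 + 0.50000 = 1.5000 bits.

1.5000 bits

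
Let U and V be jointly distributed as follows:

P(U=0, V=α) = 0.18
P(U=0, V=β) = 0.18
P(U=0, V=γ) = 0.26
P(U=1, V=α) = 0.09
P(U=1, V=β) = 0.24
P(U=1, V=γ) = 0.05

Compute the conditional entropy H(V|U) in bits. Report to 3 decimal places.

Chain rule: H(V|U) = H(U,V) − H(U).
Marginals: p(U) = (0.6200, 0.3800), p(V) = (0.2700, 0.4200, 0.3100).
H(U,V) = 2.4188 bits; H(U) = 0.9580 bits.
H(V|U) = 2.4188 − 0.9580 = 1.461 bits.

1.461 bits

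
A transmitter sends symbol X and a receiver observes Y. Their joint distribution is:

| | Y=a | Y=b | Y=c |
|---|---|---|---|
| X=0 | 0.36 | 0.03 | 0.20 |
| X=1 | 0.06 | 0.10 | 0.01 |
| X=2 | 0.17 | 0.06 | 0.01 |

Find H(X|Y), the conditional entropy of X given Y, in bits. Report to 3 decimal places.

1.149 bits

Marginals: p(X) = (0.5900, 0.1700, 0.2400), p(Y) = (0.5900, 0.1900, 0.2200).
H(X|Y) = Σ p(Y) · H(X|Y=·).
  Y=a: p=0.5900, H(X|Y=a) = 1.2875
  Y=b: p=0.1900, H(X|Y=b) = 1.4330
  Y=c: p=0.2200, H(X|Y=c) = 0.5304
Weighted sum = 1.149 bits.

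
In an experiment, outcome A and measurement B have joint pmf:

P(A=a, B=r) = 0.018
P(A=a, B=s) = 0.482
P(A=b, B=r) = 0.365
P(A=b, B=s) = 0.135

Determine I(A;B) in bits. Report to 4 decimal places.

0.4276 bits

Marginals: p(A) = (0.5000, 0.5000), p(B) = (0.3830, 0.6170).
I(A;B) = Σ p(x,y)·log₂[p(x,y)/(p(x)p(y))].
  (a,r): 0.018·log₂(0.0940) = -0.06140
  (a,s): 0.482·log₂(1.5624) = 0.31029
  (b,r): 0.365·log₂(1.9060) = 0.33965
  (b,s): 0.135·log₂(0.4376) = -0.16096
Sum = 0.4276 bits.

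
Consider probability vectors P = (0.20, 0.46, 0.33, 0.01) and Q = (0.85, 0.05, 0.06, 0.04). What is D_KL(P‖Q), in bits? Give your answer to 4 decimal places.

1.8469 bits

D(P‖Q) = Σ p·log₂(p/q).
  0.20·log₂(0.20/0.85) = -0.41749
  0.46·log₂(0.46/0.05) = 1.47275
  0.33·log₂(0.33/0.06) = 0.81161
  0.01·log₂(0.01/0.04) = -0.02000
D(P‖Q) = 1.8469 bits.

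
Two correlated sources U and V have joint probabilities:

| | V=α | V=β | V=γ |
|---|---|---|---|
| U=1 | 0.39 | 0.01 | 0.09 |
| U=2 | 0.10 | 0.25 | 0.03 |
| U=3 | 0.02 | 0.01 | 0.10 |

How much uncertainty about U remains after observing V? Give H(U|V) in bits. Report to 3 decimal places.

0.918 bits

Marginals: p(U) = (0.4900, 0.3800, 0.1300), p(V) = (0.5100, 0.2700, 0.2200).
H(U|V) = Σ p(V) · H(U|V=·).
  V=α: p=0.5100, H(U|V=α) = 0.9401
  V=β: p=0.2700, H(U|V=β) = 0.4550
  V=γ: p=0.2200, H(U|V=γ) = 1.4365
Weighted sum = 0.918 bits.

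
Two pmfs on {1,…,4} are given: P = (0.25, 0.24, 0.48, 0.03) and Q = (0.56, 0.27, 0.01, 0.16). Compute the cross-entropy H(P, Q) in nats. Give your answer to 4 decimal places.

2.7247 nats

H(P,Q) = −Σ p·ln q.
  −0.25·ln(0.56) = 0.14495
  −0.24·ln(0.27) = 0.31424
  −0.48·ln(0.01) = 2.21048
  −0.03·ln(0.16) = 0.05498
H(P,Q) = 2.7247 nats.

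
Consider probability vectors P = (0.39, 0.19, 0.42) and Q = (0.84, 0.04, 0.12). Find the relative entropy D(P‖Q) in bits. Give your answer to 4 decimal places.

0.7545 bits

D(P‖Q) = Σ p·log₂(p/q).
  0.39·log₂(0.39/0.84) = -0.43170
  0.19·log₂(0.19/0.04) = 0.42711
  0.42·log₂(0.42/0.12) = 0.75909
D(P‖Q) = 0.7545 bits.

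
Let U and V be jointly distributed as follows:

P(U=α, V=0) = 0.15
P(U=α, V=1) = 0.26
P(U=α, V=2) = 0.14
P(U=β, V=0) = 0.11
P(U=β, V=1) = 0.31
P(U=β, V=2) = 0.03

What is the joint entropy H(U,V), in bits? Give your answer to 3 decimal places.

H(U,V) = −Σ p(x,y)·log₂ p(x,y) over all 6 cells.
  cell (α,0): −0.15·log₂0.15 = 0.4105
  cell (α,1): −0.26·log₂0.26 = 0.5053
  cell (α,2): −0.14·log₂0.14 = 0.3971
  cell (β,0): −0.11·log₂0.11 = 0.3503
  cell (β,1): −0.31·log₂0.31 = 0.5238
  cell (β,2): −0.03·log₂0.03 = 0.1518
Sum = 2.339 bits.

2.339 bits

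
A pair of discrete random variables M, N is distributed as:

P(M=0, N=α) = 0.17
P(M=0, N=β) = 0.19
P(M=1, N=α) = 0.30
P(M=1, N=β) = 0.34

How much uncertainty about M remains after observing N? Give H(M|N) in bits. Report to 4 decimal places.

0.9427 bits

Chain rule: H(M|N) = H(M,N) − H(N).
Marginals: p(M) = (0.3600, 0.6400), p(N) = (0.4700, 0.5300).
H(M,N) = 1.9401 bits; H(N) = 0.9974 bits.
H(M|N) = 1.9401 − 0.9974 = 0.9427 bits.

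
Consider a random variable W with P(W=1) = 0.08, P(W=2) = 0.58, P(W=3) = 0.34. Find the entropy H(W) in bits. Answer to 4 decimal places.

H(W) = −Σ p·log₂ p.
  −(0.08)·log₂(0.08) = 0.29151
  −(0.58)·log₂(0.58) = 0.45581
  −(0.34)·log₂(0.34) = 0.52917
Sum: 0.29151 + 0.45581 + 0.52917 = 1.2765 bits.

1.2765 bits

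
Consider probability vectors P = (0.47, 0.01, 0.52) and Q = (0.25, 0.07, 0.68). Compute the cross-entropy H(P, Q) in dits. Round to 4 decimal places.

0.3816 dits

H(P,Q) = −Σ p·log₁₀ q.
  −0.47·log₁₀(0.25) = 0.28297
  −0.01·log₁₀(0.07) = 0.01155
  −0.52·log₁₀(0.68) = 0.08710
H(P,Q) = 0.3816 dits.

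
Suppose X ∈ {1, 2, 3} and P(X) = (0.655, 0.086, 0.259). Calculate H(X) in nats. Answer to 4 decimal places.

0.8380 nats

H(X) = −Σ p·ln p.
  −(0.655)·ln(0.655) = 0.27714
  −(0.086)·ln(0.086) = 0.21099
  −(0.259)·ln(0.259) = 0.34989
Sum: 0.27714 + 0.21099 + 0.34989 = 0.8380 nats.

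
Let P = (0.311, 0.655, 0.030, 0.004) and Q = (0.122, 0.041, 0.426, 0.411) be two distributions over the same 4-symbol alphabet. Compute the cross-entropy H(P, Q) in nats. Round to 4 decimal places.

2.7756 nats

H(P,Q) = −Σ p·ln q.
  −0.311·ln(0.122) = 0.65426
  −0.655·ln(0.041) = 2.09219
  −0.030·ln(0.426) = 0.02560
  −0.004·ln(0.411) = 0.00356
H(P,Q) = 2.7756 nats.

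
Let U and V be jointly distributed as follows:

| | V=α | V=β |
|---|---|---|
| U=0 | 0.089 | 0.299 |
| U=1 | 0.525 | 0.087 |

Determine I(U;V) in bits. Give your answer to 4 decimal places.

0.2997 bits

Marginals: p(U) = (0.3880, 0.6120), p(V) = (0.6140, 0.3860).
I(U;V) = Σ p(x,y)·log₂[p(x,y)/(p(x)p(y))].
  (0,α): 0.089·log₂(0.3736) = -0.12642
  (0,β): 0.299·log₂(1.9964) = 0.29823
  (1,α): 0.525·log₂(1.3971) = 0.25330
  (1,β): 0.087·log₂(0.3683) = -0.12538
Sum = 0.2997 bits.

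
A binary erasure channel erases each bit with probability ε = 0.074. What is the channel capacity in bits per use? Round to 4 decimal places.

Binary erasure channel: capacity C = 1 − ε.
C = 1 − 0.074 = 0.9260 bits per channel use.

0.9260 bits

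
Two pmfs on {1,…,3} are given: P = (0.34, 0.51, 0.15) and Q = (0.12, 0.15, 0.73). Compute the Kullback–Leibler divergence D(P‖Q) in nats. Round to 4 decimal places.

D(P‖Q) = Σ p·ln(p/q).
  0.34·ln(0.34/0.12) = 0.35409
  0.51·ln(0.51/0.15) = 0.62413
  0.15·ln(0.15/0.73) = -0.23736
D(P‖Q) = 0.7409 nats.

0.7409 nats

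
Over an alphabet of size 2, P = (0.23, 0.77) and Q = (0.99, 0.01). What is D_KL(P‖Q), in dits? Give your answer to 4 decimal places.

1.3068 dits

D(P‖Q) = Σ p·log₁₀(p/q).
  0.23·log₁₀(0.23/0.99) = -0.14580
  0.77·log₁₀(0.77/0.01) = 1.45260
D(P‖Q) = 1.3068 dits.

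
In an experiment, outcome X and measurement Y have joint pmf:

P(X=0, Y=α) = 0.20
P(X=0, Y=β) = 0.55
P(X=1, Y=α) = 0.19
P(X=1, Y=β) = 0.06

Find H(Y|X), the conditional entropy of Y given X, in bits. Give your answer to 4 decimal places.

0.8262 bits

Chain rule: H(Y|X) = H(X,Y) − H(X).
Marginals: p(X) = (0.7500, 0.2500), p(Y) = (0.3900, 0.6100).
H(X,Y) = 1.6375 bits; H(X) = 0.8113 bits.
H(Y|X) = 1.6375 − 0.8113 = 0.8262 bits.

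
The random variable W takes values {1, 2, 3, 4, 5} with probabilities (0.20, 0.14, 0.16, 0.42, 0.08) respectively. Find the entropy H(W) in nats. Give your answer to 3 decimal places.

H(W) = −Σ p·ln p.
  −(0.20)·ln(0.20) = 0.3219
  −(0.14)·ln(0.14) = 0.2753
  −(0.16)·ln(0.16) = 0.2932
  −(0.42)·ln(0.42) = 0.3644
  −(0.08)·ln(0.08) = 0.2021
Sum: 0.3219 + 0.2753 + 0.2932 + 0.3644 + 0.2021 = 1.457 nats.

1.457 nats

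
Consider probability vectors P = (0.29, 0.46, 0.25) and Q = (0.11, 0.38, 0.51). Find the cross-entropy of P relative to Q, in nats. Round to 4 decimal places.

H(P,Q) = −Σ p·ln q.
  −0.29·ln(0.11) = 0.64011
  −0.46·ln(0.38) = 0.44509
  −0.25·ln(0.51) = 0.16834
H(P,Q) = 1.2535 nats.

1.2535 nats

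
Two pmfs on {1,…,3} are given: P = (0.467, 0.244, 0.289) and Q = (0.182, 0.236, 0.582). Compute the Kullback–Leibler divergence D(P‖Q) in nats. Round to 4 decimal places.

0.2459 nats

D(P‖Q) = Σ p·ln(p/q).
  0.467·ln(0.467/0.182) = 0.44006
  0.244·ln(0.244/0.236) = 0.00813
  0.289·ln(0.289/0.582) = -0.20231
D(P‖Q) = 0.2459 nats.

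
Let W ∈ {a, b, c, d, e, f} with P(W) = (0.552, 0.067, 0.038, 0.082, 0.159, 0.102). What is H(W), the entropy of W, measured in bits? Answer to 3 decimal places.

H(W) = −Σ p·log₂ p.
  −(0.552)·log₂(0.552) = 0.4732
  −(0.067)·log₂(0.067) = 0.2613
  −(0.038)·log₂(0.038) = 0.1793
  −(0.082)·log₂(0.082) = 0.2959
  −(0.159)·log₂(0.159) = 0.4218
  −(0.102)·log₂(0.102) = 0.3359
Sum: 0.4732 + 0.2613 + 0.1793 + 0.2959 + 0.4218 + 0.3359 = 1.967 bits.

1.967 bits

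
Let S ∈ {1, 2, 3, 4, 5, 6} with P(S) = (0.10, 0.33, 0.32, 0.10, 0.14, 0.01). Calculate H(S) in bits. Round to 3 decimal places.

2.182 bits

H(S) = −Σ p·log₂ p.
  −(0.10)·log₂(0.10) = 0.3322
  −(0.33)·log₂(0.33) = 0.5278
  −(0.32)·log₂(0.32) = 0.5260
  −(0.10)·log₂(0.10) = 0.3322
  −(0.14)·log₂(0.14) = 0.3971
  −(0.01)·log₂(0.01) = 0.0664
Sum: 0.3322 + 0.5278 + 0.5260 + 0.3322 + 0.3971 + 0.0664 = 2.182 bits.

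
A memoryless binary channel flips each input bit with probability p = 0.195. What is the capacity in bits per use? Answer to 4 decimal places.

0.2882 bits

Binary symmetric channel: C = 1 − h₂(ε) where h₂ is the binary entropy function.
h₂(0.195) = −0.195·log₂0.195 − 0.805·log₂0.805 = 0.7118.
C = 1 − 0.7118 = 0.2882 bits per channel use.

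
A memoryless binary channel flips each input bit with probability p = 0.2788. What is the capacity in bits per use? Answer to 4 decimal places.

Binary symmetric channel: C = 1 − h₂(ε) where h₂ is the binary entropy function.
h₂(0.2788) = −0.2788·log₂0.2788 − 0.7212·log₂0.7212 = 0.8538.
C = 1 − 0.8538 = 0.1462 bits per channel use.

0.1462 bits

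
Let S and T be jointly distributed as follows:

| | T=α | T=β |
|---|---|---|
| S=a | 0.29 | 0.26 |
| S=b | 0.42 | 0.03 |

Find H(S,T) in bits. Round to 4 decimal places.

1.7006 bits

H(S,T) = −Σ p(x,y)·log₂ p(x,y) over all 4 cells.
  cell (a,α): −0.29·log₂0.29 = 0.51790
  cell (a,β): −0.26·log₂0.26 = 0.50529
  cell (b,α): −0.42·log₂0.42 = 0.52565
  cell (b,β): −0.03·log₂0.03 = 0.15177
Sum = 1.7006 bits.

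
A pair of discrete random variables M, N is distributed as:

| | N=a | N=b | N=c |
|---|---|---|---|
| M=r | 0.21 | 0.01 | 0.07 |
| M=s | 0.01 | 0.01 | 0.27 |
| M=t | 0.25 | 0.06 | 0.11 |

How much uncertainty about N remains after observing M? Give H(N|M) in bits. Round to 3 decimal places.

0.983 bits

Chain rule: H(N|M) = H(M,N) − H(M).
Marginals: p(M) = (0.2900, 0.2900, 0.4200), p(N) = (0.4700, 0.0800, 0.4500).
H(M,N) = 2.5445 bits; H(M) = 1.5615 bits.
H(N|M) = 2.5445 − 1.5615 = 0.983 bits.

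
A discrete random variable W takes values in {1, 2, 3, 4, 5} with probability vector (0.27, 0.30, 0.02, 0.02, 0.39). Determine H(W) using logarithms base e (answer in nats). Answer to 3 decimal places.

H(W) = −Σ p·ln p.
  −(0.27)·ln(0.27) = 0.3535
  −(0.30)·ln(0.30) = 0.3612
  −(0.02)·ln(0.02) = 0.0782
  −(0.02)·ln(0.02) = 0.0782
  −(0.39)·ln(0.39) = 0.3672
Sum: 0.3535 + 0.3612 + 0.0782 + 0.0782 + 0.3672 = 1.238 nats.

1.238 nats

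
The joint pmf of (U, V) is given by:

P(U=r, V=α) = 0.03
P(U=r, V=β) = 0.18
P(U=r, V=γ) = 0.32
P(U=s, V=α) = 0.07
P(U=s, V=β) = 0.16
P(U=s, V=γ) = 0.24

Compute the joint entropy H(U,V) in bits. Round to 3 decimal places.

2.309 bits

H(U,V) = −Σ p(x,y)·log₂ p(x,y) over all 6 cells.
  cell (r,α): −0.03·log₂0.03 = 0.1518
  cell (r,β): −0.18·log₂0.18 = 0.4453
  cell (r,γ): −0.32·log₂0.32 = 0.5260
  cell (s,α): −0.07·log₂0.07 = 0.2686
  cell (s,β): −0.16·log₂0.16 = 0.4230
  cell (s,γ): −0.24·log₂0.24 = 0.4941
Sum = 2.309 bits.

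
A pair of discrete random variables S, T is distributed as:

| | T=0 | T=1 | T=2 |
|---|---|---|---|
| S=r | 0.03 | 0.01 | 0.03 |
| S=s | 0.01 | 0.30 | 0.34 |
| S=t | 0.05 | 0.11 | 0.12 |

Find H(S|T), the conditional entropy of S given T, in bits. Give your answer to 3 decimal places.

Marginals: p(S) = (0.0700, 0.6500, 0.2800), p(T) = (0.0900, 0.4200, 0.4900).
H(S|T) = Σ p(T) · H(S|T=·).
  T=0: p=0.0900, H(S|T=0) = 1.3516
  T=1: p=0.4200, H(S|T=1) = 0.9814
  T=2: p=0.4900, H(S|T=2) = 1.1096
Weighted sum = 1.078 bits.

1.078 bits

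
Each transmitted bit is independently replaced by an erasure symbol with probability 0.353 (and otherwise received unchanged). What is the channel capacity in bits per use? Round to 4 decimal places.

Binary erasure channel: capacity C = 1 − ε.
C = 1 − 0.353 = 0.6470 bits per channel use.

0.6470 bits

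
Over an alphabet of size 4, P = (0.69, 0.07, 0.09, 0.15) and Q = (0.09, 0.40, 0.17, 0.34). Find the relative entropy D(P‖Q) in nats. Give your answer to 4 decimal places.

1.1035 nats

D(P‖Q) = Σ p·ln(p/q).
  0.69·ln(0.69/0.09) = 1.40545
  0.07·ln(0.07/0.40) = -0.12201
  0.09·ln(0.09/0.17) = -0.05724
  0.15·ln(0.15/0.34) = -0.12275
D(P‖Q) = 1.1035 nats.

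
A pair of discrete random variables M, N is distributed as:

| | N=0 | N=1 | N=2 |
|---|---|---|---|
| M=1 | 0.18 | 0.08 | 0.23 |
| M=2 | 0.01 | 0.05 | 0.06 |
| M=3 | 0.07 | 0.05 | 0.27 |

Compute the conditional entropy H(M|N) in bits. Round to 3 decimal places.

1.326 bits

Chain rule: H(M|N) = H(M,N) − H(N).
Marginals: p(M) = (0.4900, 0.1200, 0.3900), p(N) = (0.2600, 0.1800, 0.5600).
H(M,N) = 2.7452 bits; H(N) = 1.4190 bits.
H(M|N) = 2.7452 − 1.4190 = 1.326 bits.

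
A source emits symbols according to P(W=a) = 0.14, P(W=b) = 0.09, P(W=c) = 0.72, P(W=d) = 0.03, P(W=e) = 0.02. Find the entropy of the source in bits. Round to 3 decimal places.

1.316 bits

H(W) = −Σ p·log₂ p.
  −(0.14)·log₂(0.14) = 0.3971
  −(0.09)·log₂(0.09) = 0.3127
  −(0.72)·log₂(0.72) = 0.3412
  −(0.03)·log₂(0.03) = 0.1518
  −(0.02)·log₂(0.02) = 0.1129
Sum: 0.3971 + 0.3127 + 0.3412 + 0.1518 + 0.1129 = 1.316 bits.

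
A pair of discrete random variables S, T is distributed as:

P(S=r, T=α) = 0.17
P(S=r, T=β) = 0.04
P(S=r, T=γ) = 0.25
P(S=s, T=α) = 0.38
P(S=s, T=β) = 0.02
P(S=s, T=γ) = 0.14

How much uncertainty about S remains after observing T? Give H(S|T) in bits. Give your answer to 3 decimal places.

Marginals: p(S) = (0.4600, 0.5400), p(T) = (0.5500, 0.0600, 0.3900).
H(S|T) = Σ p(T) · H(S|T=·).
  T=α: p=0.5500, H(S|T=α) = 0.8921
  T=β: p=0.0600, H(S|T=β) = 0.9183
  T=γ: p=0.3900, H(S|T=γ) = 0.9418
Weighted sum = 0.913 bits.

0.913 bits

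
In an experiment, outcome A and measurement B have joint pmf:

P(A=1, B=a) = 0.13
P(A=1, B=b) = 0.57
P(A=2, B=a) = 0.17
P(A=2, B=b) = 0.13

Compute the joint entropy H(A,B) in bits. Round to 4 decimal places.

H(A,B) = −Σ p(x,y)·log₂ p(x,y) over all 4 cells.
  cell (1,a): −0.13·log₂0.13 = 0.38264
  cell (1,b): −0.57·log₂0.57 = 0.46225
  cell (2,a): −0.17·log₂0.17 = 0.43459
  cell (2,b): −0.13·log₂0.13 = 0.38264
Sum = 1.6621 bits.

1.6621 bits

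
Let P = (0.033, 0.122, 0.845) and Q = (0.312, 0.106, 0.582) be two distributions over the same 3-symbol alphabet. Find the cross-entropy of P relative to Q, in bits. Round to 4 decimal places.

H(P,Q) = −Σ p·log₂ q.
  −0.033·log₂(0.312) = 0.05545
  −0.122·log₂(0.106) = 0.39502
  −0.845·log₂(0.582) = 0.65987
H(P,Q) = 1.1103 bits.

1.1103 bits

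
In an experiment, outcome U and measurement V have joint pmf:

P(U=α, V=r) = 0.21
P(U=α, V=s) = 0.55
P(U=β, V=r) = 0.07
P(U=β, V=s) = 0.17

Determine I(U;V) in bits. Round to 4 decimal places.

Marginals: p(U) = (0.7600, 0.2400), p(V) = (0.2800, 0.7200).
I(U;V) = H(U) + H(V) − H(U,V).
H(U) = 0.7950, H(V) = 0.8555, H(U,V) = 1.6503.
I(U;V) = 0.7950 + 0.8555 − 1.6503 = 0.0002 bits.

0.0002 bits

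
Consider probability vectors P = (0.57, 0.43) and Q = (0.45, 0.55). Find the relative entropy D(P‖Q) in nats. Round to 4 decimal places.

0.0289 nats

D(P‖Q) = Σ p·ln(p/q).
  0.57·ln(0.57/0.45) = 0.13474
  0.43·ln(0.43/0.55) = -0.10584
D(P‖Q) = 0.0289 nats.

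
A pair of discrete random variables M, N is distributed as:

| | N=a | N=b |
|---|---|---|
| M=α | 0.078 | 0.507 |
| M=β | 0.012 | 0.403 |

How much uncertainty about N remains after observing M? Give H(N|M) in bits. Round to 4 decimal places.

Marginals: p(M) = (0.5850, 0.4150), p(N) = (0.0900, 0.9100).
H(N|M) = Σ p(M) · H(N|M=·).
  M=α: p=0.5850, H(N|M=α) = 0.5665
  M=β: p=0.4150, H(N|M=β) = 0.1889
Weighted sum = 0.4098 bits.

0.4098 bits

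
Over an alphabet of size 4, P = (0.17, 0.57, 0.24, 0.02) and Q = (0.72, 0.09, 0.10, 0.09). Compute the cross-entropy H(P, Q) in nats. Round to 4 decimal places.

2.0292 nats

H(P,Q) = −Σ p·ln q.
  −0.17·ln(0.72) = 0.05585
  −0.57·ln(0.09) = 1.37253
  −0.24·ln(0.10) = 0.55262
  −0.02·ln(0.09) = 0.04816
H(P,Q) = 2.0292 nats.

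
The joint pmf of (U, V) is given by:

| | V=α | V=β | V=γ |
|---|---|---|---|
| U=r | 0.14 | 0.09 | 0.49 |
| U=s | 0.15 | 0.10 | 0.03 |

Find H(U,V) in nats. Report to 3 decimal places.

H(U,V) = −Σ p(x,y)·ln p(x,y) over all 6 cells.
  cell (r,α): −0.14·ln0.14 = 0.2753
  cell (r,β): −0.09·ln0.09 = 0.2167
  cell (r,γ): −0.49·ln0.49 = 0.3495
  cell (s,α): −0.15·ln0.15 = 0.2846
  cell (s,β): −0.10·ln0.10 = 0.2303
  cell (s,γ): −0.03·ln0.03 = 0.1052
Sum = 1.462 nats.

1.462 nats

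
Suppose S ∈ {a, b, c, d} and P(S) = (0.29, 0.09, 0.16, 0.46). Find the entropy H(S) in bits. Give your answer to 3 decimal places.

H(S) = −Σ p·log₂ p.
  −(0.29)·log₂(0.29) = 0.5179
  −(0.09)·log₂(0.09) = 0.3127
  −(0.16)·log₂(0.16) = 0.4230
  −(0.46)·log₂(0.46) = 0.5153
Sum: 0.5179 + 0.3127 + 0.4230 + 0.5153 = 1.769 bits.

1.769 bits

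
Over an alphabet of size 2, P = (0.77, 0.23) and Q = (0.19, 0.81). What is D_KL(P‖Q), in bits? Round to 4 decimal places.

1.1368 bits

D(P‖Q) = Σ p·log₂(p/q).
  0.77·log₂(0.77/0.19) = 1.55452
  0.23·log₂(0.23/0.81) = -0.41775
D(P‖Q) = 1.1368 bits.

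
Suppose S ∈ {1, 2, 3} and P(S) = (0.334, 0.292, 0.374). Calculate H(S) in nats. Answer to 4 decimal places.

H(S) = −Σ p·ln p.
  −(0.334)·ln(0.334) = 0.36627
  −(0.292)·ln(0.292) = 0.35945
  −(0.374)·ln(0.374) = 0.36783
Sum: 0.36627 + 0.35945 + 0.36783 = 1.0936 nats.

1.0936 nats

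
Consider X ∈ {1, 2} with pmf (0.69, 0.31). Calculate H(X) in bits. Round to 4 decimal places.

H(X) = −Σ p·log₂ p.
  −(0.69)·log₂(0.69) = 0.36938
  −(0.31)·log₂(0.31) = 0.52379
Sum: 0.36938 + 0.52379 = 0.8932 bits.

0.8932 bits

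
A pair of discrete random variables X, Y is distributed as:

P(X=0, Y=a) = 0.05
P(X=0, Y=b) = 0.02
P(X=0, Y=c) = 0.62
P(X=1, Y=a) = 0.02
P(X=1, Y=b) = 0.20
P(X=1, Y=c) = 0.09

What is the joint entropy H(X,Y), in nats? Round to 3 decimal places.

1.141 nats

H(X,Y) = −Σ p(x,y)·ln p(x,y) over all 6 cells.
  cell (0,a): −0.05·ln0.05 = 0.1498
  cell (0,b): −0.02·ln0.02 = 0.0782
  cell (0,c): −0.62·ln0.62 = 0.2964
  cell (1,a): −0.02·ln0.02 = 0.0782
  cell (1,b): −0.20·ln0.20 = 0.3219
  cell (1,c): −0.09·ln0.09 = 0.2167
Sum = 1.141 nats.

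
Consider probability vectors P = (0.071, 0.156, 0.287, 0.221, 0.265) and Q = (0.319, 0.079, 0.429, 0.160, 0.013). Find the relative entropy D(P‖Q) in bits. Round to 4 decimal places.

1.0884 bits

D(P‖Q) = Σ p·log₂(p/q).
  0.071·log₂(0.071/0.319) = -0.15390
  0.156·log₂(0.156/0.079) = 0.15313
  0.287·log₂(0.287/0.429) = -0.16644
  0.221·log₂(0.221/0.160) = 0.10298
  0.265·log₂(0.265/0.013) = 1.15259
D(P‖Q) = 1.0884 bits.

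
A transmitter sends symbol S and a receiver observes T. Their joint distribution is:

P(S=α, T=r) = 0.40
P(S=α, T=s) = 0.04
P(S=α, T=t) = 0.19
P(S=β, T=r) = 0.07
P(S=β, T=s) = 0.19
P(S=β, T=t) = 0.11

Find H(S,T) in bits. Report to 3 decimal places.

H(S,T) = −Σ p(x,y)·log₂ p(x,y) over all 6 cells.
  cell (α,r): −0.40·log₂0.40 = 0.5288
  cell (α,s): −0.04·log₂0.04 = 0.1858
  cell (α,t): −0.19·log₂0.19 = 0.4552
  cell (β,r): −0.07·log₂0.07 = 0.2686
  cell (β,s): −0.19·log₂0.19 = 0.4552
  cell (β,t): −0.11·log₂0.11 = 0.3503
Sum = 2.244 bits.

2.244 bits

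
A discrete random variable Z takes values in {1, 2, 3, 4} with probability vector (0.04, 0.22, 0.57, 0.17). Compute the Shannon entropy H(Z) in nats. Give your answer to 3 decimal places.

1.084 nats

H(Z) = −Σ p·ln p.
  −(0.04)·ln(0.04) = 0.1288
  −(0.22)·ln(0.22) = 0.3331
  −(0.57)·ln(0.57) = 0.3204
  −(0.17)·ln(0.17) = 0.3012
Sum: 0.1288 + 0.3331 + 0.3204 + 0.3012 = 1.084 nats.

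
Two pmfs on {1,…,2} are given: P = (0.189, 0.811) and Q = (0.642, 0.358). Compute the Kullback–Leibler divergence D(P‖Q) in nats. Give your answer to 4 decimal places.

D(P‖Q) = Σ p·ln(p/q).
  0.189·ln(0.189/0.642) = -0.23112
  0.811·ln(0.811/0.358) = 0.66318
D(P‖Q) = 0.4321 nats.

0.4321 nats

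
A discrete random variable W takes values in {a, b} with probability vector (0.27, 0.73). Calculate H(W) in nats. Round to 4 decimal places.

0.5833 nats

H(W) = −Σ p·ln p.
  −(0.27)·ln(0.27) = 0.35352
  −(0.73)·ln(0.73) = 0.22974
Sum: 0.35352 + 0.22974 = 0.5833 nats.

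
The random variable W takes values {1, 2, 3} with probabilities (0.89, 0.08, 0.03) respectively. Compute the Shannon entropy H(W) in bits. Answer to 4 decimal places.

0.5929 bits

H(W) = −Σ p·log₂ p.
  −(0.89)·log₂(0.89) = 0.14963
  −(0.08)·log₂(0.08) = 0.29151
  −(0.03)·log₂(0.03) = 0.15177
Sum: 0.14963 + 0.29151 + 0.15177 = 0.5929 bits.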